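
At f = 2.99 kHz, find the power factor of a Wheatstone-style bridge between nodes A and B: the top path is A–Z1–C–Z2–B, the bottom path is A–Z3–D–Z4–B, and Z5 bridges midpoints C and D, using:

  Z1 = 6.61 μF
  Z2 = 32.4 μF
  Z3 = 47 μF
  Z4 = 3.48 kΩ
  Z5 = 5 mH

Step 1 — Angular frequency: ω = 2π·f = 2π·2990 = 1.879e+04 rad/s.
Step 2 — Component impedances:
  Z1: Z = 1/(jωC) = -j/(ω·C) = 0 - j8.053 Ω
  Z2: Z = 1/(jωC) = -j/(ω·C) = 0 - j1.643 Ω
  Z3: Z = 1/(jωC) = -j/(ω·C) = 0 - j1.133 Ω
  Z4: Z = R = 3480 Ω
  Z5: Z = jωL = j·1.879e+04·0.005 = 0 + j93.93 Ω
Step 3 — Bridge requires nodal analysis (the Z5 bridge couples midpoints C and D, so the two paths cannot be reduced to a simple series/parallel combination). Setting node B to ground and injecting 1 A at node A, the 3-node admittance system at A, C, D solves to V_A = Z_AB = 0.0321 - j10.46 Ω = 10.46∠-89.8° Ω.
Step 4 — Power factor: PF = cos(φ) = Re(Z)/|Z| = 0.032095/10.461 = 0.003068.
Step 5 — Type: Im(Z) = -10.46 ⇒ leading (phase φ = -89.8°).

PF = 0.003068 (leading, φ = -89.8°)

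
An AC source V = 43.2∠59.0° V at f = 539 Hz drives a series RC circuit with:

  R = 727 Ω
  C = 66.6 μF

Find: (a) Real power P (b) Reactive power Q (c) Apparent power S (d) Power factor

Step 1 — Angular frequency: ω = 2π·f = 2π·539 = 3387 rad/s.
Step 2 — Component impedances:
  R: Z = R = 727 Ω
  C: Z = 1/(jωC) = -j/(ω·C) = 0 - j4.434 Ω
Step 3 — Series combination: Z_total = R + C = 727 - j4.434 Ω = 727∠-0.3° Ω.
Step 4 — Source phasor: V = 43.2∠59.0° V = 22.25 + j37.03 V.
Step 5 — Current: I = V / Z = 0.03029 + j0.05112 A = 0.05942∠59.3° A.
Step 6 — Complex power: S = V·I* = 2.567 - j0.01565 VA.
Step 7 — Real power: P = Re(S) = 2.567 W.
Step 8 — Reactive power: Q = Im(S) = -0.01565 VAR.
Step 9 — Apparent power: |S| = 2.567 VA.
Step 10 — Power factor: PF = P/|S| = 1 (leading).

(a) P = 2.567 W  (b) Q = -0.01565 VAR  (c) S = 2.567 VA  (d) PF = 1 (leading)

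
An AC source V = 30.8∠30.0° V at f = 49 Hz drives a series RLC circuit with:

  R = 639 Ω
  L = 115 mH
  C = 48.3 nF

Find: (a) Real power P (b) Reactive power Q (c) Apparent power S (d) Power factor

Step 1 — Angular frequency: ω = 2π·f = 2π·49 = 307.9 rad/s.
Step 2 — Component impedances:
  R: Z = R = 639 Ω
  L: Z = jωL = j·307.9·0.115 = 0 + j35.41 Ω
  C: Z = 1/(jωC) = -j/(ω·C) = 0 - j6.725e+04 Ω
Step 3 — Series combination: Z_total = R + L + C = 639 - j6.721e+04 Ω = 6.722e+04∠-89.5° Ω.
Step 4 — Source phasor: V = 30.8∠30.0° V = 26.67 + j15.4 V.
Step 5 — Current: I = V / Z = -0.0002253 + j0.000399 A = 0.0004582∠119.5° A.
Step 6 — Complex power: S = V·I* = 0.0001342 - j0.01411 VA.
Step 7 — Real power: P = Re(S) = 0.0001342 W.
Step 8 — Reactive power: Q = Im(S) = -0.01411 VAR.
Step 9 — Apparent power: |S| = 0.01411 VA.
Step 10 — Power factor: PF = P/|S| = 0.009507 (leading).

(a) P = 0.0001342 W  (b) Q = -0.01411 VAR  (c) S = 0.01411 VA  (d) PF = 0.009507 (leading)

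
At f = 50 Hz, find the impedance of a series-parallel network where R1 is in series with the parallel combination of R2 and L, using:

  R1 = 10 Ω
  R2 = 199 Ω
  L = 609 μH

Step 1 — Angular frequency: ω = 2π·f = 2π·50 = 314.2 rad/s.
Step 2 — Component impedances:
  R1: Z = R = 10 Ω
  R2: Z = R = 199 Ω
  L: Z = jωL = j·314.2·0.000609 = 0 + j0.1913 Ω
Step 3 — Parallel branch: R2 || L = 1/(1/R2 + 1/L) = 0.0001839 + j0.1913 Ω.
Step 4 — Series with R1: Z_total = R1 + (R2 || L) = 10 + j0.1913 Ω = 10∠1.1° Ω.

Z = 10 + j0.1913 Ω = 10∠1.1° Ω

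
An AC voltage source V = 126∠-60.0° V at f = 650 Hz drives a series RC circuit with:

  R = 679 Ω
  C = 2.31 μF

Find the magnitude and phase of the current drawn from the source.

Step 1 — Angular frequency: ω = 2π·f = 2π·650 = 4084 rad/s.
Step 2 — Component impedances:
  R: Z = R = 679 Ω
  C: Z = 1/(jωC) = -j/(ω·C) = 0 - j106 Ω
Step 3 — Series combination: Z_total = R + C = 679 - j106 Ω = 687.2∠-8.9° Ω.
Step 4 — Source phasor: V = 126∠-60.0° V = 63 - j109.1 V.
Step 5 — Ohm's law: I = V / Z_total = (63 - j109.1) / (679 - j106) = 0.1151 - j0.1427 A.
Step 6 — Convert to polar: |I| = 0.1833 A, ∠I = -51.1°.

I = 0.1833∠-51.1° A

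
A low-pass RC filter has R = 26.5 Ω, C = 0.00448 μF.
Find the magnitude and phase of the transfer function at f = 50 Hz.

Step 1 — Angular frequency: ω = 2π·50 = 314.2 rad/s.
Step 2 — Transfer function: H(jω) = 1/(1 + jωRC).
Step 3 — Denominator: 1 + jωRC = 1 + j·314.2·26.5·4.48e-09 = 1 + j3.73e-05.
Step 4 — H = 1 - j3.73e-05.
Step 5 — Magnitude: |H| = 1 (-0.0 dB); phase: φ = -0.0°.

|H| = 1 (-0.0 dB), φ = -0.0°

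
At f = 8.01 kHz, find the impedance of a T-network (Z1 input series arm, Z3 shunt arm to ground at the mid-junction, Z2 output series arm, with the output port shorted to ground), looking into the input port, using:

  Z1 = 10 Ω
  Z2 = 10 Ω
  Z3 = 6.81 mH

Step 1 — Angular frequency: ω = 2π·f = 2π·8010 = 5.033e+04 rad/s.
Step 2 — Component impedances:
  Z1: Z = R = 10 Ω
  Z2: Z = R = 10 Ω
  Z3: Z = jωL = j·5.033e+04·0.00681 = 0 + j342.7 Ω
Step 3 — With the output port shorted to ground, the output series arm Z2 runs from the junction to ground; the shunt arm Z3 also runs from the junction to ground. They appear in parallel: Z3 || Z2 = 9.991 + j0.2915 Ω.
Step 4 — Series with input arm Z1: Z_in = Z1 + (Z3 || Z2) = 19.99 + j0.2915 Ω = 19.99∠0.8° Ω.

Z = 19.99 + j0.2915 Ω = 19.99∠0.8° Ω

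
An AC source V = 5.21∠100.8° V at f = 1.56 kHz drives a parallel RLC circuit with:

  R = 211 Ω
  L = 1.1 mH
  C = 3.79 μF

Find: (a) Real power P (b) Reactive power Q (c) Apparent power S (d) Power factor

Step 1 — Angular frequency: ω = 2π·f = 2π·1560 = 9802 rad/s.
Step 2 — Component impedances:
  R: Z = R = 211 Ω
  L: Z = jωL = j·9802·0.0011 = 0 + j10.78 Ω
  C: Z = 1/(jωC) = -j/(ω·C) = 0 - j26.92 Ω
Step 3 — Parallel combination: 1/Z_total = 1/R + 1/L + 1/C; Z_total = 1.522 + j17.86 Ω = 17.92∠85.1° Ω.
Step 4 — Source phasor: V = 5.21∠100.8° V = -0.9763 + j5.118 V.
Step 5 — Current: I = V / Z = 0.2799 + j0.07853 A = 0.2907∠15.7° A.
Step 6 — Complex power: S = V·I* = 0.1286 + j1.509 VA.
Step 7 — Real power: P = Re(S) = 0.1286 W.
Step 8 — Reactive power: Q = Im(S) = 1.509 VAR.
Step 9 — Apparent power: |S| = 1.515 VA.
Step 10 — Power factor: PF = P/|S| = 0.08493 (lagging).

(a) P = 0.1286 W  (b) Q = 1.509 VAR  (c) S = 1.515 VA  (d) PF = 0.08493 (lagging)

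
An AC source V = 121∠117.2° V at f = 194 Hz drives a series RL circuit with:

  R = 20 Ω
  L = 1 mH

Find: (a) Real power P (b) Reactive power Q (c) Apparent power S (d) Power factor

Step 1 — Angular frequency: ω = 2π·f = 2π·194 = 1219 rad/s.
Step 2 — Component impedances:
  R: Z = R = 20 Ω
  L: Z = jωL = j·1219·0.001 = 0 + j1.219 Ω
Step 3 — Series combination: Z_total = R + L = 20 + j1.219 Ω = 20.04∠3.5° Ω.
Step 4 — Source phasor: V = 121∠117.2° V = -55.31 + j107.6 V.
Step 5 — Current: I = V / Z = -2.428 + j5.529 A = 6.039∠113.7° A.
Step 6 — Complex power: S = V·I* = 729.3 + j44.45 VA.
Step 7 — Real power: P = Re(S) = 729.3 W.
Step 8 — Reactive power: Q = Im(S) = 44.45 VAR.
Step 9 — Apparent power: |S| = 730.7 VA.
Step 10 — Power factor: PF = P/|S| = 0.9981 (lagging).

(a) P = 729.3 W  (b) Q = 44.45 VAR  (c) S = 730.7 VA  (d) PF = 0.9981 (lagging)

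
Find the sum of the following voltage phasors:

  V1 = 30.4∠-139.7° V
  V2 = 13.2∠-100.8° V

Step 1 — Convert each phasor to rectangular form:
  V1 = 30.4·(cos(-139.7°) + j·sin(-139.7°)) = -23.19 - j19.66 V
  V2 = 13.2·(cos(-100.8°) + j·sin(-100.8°)) = -2.473 - j12.97 V
Step 2 — Sum components: V_total = -25.66 - j32.63 V.
Step 3 — Convert to polar: |V_total| = 41.51 V, ∠V_total = -128.2°.

V_total = 41.51∠-128.2° V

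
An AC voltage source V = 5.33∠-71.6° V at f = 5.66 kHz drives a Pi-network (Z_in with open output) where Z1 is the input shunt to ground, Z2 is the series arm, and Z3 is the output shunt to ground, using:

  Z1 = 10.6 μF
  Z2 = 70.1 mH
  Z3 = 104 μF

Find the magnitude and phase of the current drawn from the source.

Step 1 — Angular frequency: ω = 2π·f = 2π·5660 = 3.556e+04 rad/s.
Step 2 — Component impedances:
  Z1: Z = 1/(jωC) = -j/(ω·C) = 0 - j2.653 Ω
  Z2: Z = jωL = j·3.556e+04·0.0701 = 0 + j2493 Ω
  Z3: Z = 1/(jωC) = -j/(ω·C) = 0 - j0.2704 Ω
Step 3 — With open output, the series arm Z2 and the output shunt Z3 appear in series to ground: Z2 + Z3 = 0 + j2493 Ω.
Step 4 — Parallel with input shunt Z1: Z_in = Z1 || (Z2 + Z3) = 0 - j2.656 Ω = 2.656∠-90.0° Ω.
Step 5 — Source phasor: V = 5.33∠-71.6° V = 1.682 - j5.058 V.
Step 6 — Ohm's law: I = V / Z_total = (1.682 - j5.058) / (0 - j2.656) = 1.904 + j0.6335 A.
Step 7 — Convert to polar: |I| = 2.007 A, ∠I = 18.4°.

I = 2.007∠18.4° A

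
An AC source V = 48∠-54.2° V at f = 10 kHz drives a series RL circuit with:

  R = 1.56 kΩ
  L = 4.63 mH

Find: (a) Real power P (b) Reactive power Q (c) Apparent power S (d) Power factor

Step 1 — Angular frequency: ω = 2π·f = 2π·1e+04 = 6.283e+04 rad/s.
Step 2 — Component impedances:
  R: Z = R = 1560 Ω
  L: Z = jωL = j·6.283e+04·0.00463 = 0 + j290.9 Ω
Step 3 — Series combination: Z_total = R + L = 1560 + j290.9 Ω = 1587∠10.6° Ω.
Step 4 — Source phasor: V = 48∠-54.2° V = 28.08 - j38.93 V.
Step 5 — Current: I = V / Z = 0.0129 - j0.02736 A = 0.03025∠-64.8° A.
Step 6 — Complex power: S = V·I* = 1.427 + j0.2662 VA.
Step 7 — Real power: P = Re(S) = 1.427 W.
Step 8 — Reactive power: Q = Im(S) = 0.2662 VAR.
Step 9 — Apparent power: |S| = 1.452 VA.
Step 10 — Power factor: PF = P/|S| = 0.9831 (lagging).

(a) P = 1.427 W  (b) Q = 0.2662 VAR  (c) S = 1.452 VA  (d) PF = 0.9831 (lagging)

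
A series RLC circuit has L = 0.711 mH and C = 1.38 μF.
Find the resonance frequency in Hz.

Step 1 — Resonance condition Im(Z)=0 gives ω₀ = 1/√(LC).
Step 2 — ω₀ = 1/√(0.000711·1.38e-06) = 3.192e+04 rad/s.
Step 3 — f₀ = ω₀/(2π) = 5081 Hz.

f₀ = 5081 Hz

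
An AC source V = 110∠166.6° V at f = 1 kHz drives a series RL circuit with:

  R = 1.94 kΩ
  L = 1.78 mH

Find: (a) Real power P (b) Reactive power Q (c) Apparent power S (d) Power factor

Step 1 — Angular frequency: ω = 2π·f = 2π·1000 = 6283 rad/s.
Step 2 — Component impedances:
  R: Z = R = 1940 Ω
  L: Z = jωL = j·6283·0.00178 = 0 + j11.18 Ω
Step 3 — Series combination: Z_total = R + L = 1940 + j11.18 Ω = 1940∠0.3° Ω.
Step 4 — Source phasor: V = 110∠166.6° V = -107 + j25.49 V.
Step 5 — Current: I = V / Z = -0.05508 + j0.01346 A = 0.0567∠166.3° A.
Step 6 — Complex power: S = V·I* = 6.237 + j0.03596 VA.
Step 7 — Real power: P = Re(S) = 6.237 W.
Step 8 — Reactive power: Q = Im(S) = 0.03596 VAR.
Step 9 — Apparent power: |S| = 6.237 VA.
Step 10 — Power factor: PF = P/|S| = 1 (lagging).

(a) P = 6.237 W  (b) Q = 0.03596 VAR  (c) S = 6.237 VA  (d) PF = 1 (lagging)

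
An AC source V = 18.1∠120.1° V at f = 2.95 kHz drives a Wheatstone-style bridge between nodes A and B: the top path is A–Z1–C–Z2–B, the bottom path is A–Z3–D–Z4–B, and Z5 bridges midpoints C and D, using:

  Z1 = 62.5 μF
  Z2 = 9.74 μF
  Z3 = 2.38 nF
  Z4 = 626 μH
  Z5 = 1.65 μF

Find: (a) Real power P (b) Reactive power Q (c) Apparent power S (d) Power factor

Step 1 — Angular frequency: ω = 2π·f = 2π·2950 = 1.854e+04 rad/s.
Step 2 — Component impedances:
  Z1: Z = 1/(jωC) = -j/(ω·C) = 0 - j0.8632 Ω
  Z2: Z = 1/(jωC) = -j/(ω·C) = 0 - j5.539 Ω
  Z3: Z = 1/(jωC) = -j/(ω·C) = 0 - j2.267e+04 Ω
  Z4: Z = jωL = j·1.854e+04·0.000626 = 0 + j11.6 Ω
  Z5: Z = 1/(jωC) = -j/(ω·C) = 0 - j32.7 Ω
Step 3 — Bridge requires nodal analysis (the Z5 bridge couples midpoints C and D, so the two paths cannot be reduced to a simple series/parallel combination). Setting node B to ground and injecting 1 A at node A, the 3-node admittance system at A, C, D solves to V_A = Z_AB = 0 - j5.248 Ω = 5.248∠-90.0° Ω.
Step 4 — Source phasor: V = 18.1∠120.1° V = -9.077 + j15.66 V.
Step 5 — Current: I = V / Z = -2.984 - j1.73 A = 3.449∠-149.9° A.
Step 6 — Complex power: S = V·I* = 0 - j62.43 VA.
Step 7 — Real power: P = Re(S) = 0 W.
Step 8 — Reactive power: Q = Im(S) = -62.43 VAR.
Step 9 — Apparent power: |S| = 62.43 VA.
Step 10 — Power factor: PF = P/|S| = 0 (leading).

(a) P = 0 W  (b) Q = -62.43 VAR  (c) S = 62.43 VA  (d) PF = 0 (leading)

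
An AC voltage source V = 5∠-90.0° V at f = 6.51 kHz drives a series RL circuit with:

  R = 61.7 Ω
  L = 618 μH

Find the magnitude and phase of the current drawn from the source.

Step 1 — Angular frequency: ω = 2π·f = 2π·6510 = 4.09e+04 rad/s.
Step 2 — Component impedances:
  R: Z = R = 61.7 Ω
  L: Z = jωL = j·4.09e+04·0.000618 = 0 + j25.28 Ω
Step 3 — Series combination: Z_total = R + L = 61.7 + j25.28 Ω = 66.68∠22.3° Ω.
Step 4 — Source phasor: V = 5∠-90.0° V = 0 - j5 V.
Step 5 — Ohm's law: I = V / Z_total = (0 - j5) / (61.7 + j25.28) = -0.02843 - j0.06939 A.
Step 6 — Convert to polar: |I| = 0.07499 A, ∠I = -112.3°.

I = 0.07499∠-112.3° A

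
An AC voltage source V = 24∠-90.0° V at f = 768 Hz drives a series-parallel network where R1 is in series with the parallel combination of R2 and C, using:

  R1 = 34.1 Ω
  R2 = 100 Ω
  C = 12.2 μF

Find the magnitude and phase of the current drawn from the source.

Step 1 — Angular frequency: ω = 2π·f = 2π·768 = 4825 rad/s.
Step 2 — Component impedances:
  R1: Z = R = 34.1 Ω
  R2: Z = R = 100 Ω
  C: Z = 1/(jωC) = -j/(ω·C) = 0 - j16.99 Ω
Step 3 — Parallel branch: R2 || C = 1/(1/R2 + 1/C) = 2.804 - j16.51 Ω.
Step 4 — Series with R1: Z_total = R1 + (R2 || C) = 36.9 - j16.51 Ω = 40.43∠-24.1° Ω.
Step 5 — Source phasor: V = 24∠-90.0° V = 0 - j24 V.
Step 6 — Ohm's law: I = V / Z_total = (0 - j24) / (36.9 - j16.51) = 0.2424 - j0.5419 A.
Step 7 — Convert to polar: |I| = 0.5936 A, ∠I = -65.9°.

I = 0.5936∠-65.9° A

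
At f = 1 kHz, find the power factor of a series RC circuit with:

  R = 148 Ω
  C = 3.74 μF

Step 1 — Angular frequency: ω = 2π·f = 2π·1000 = 6283 rad/s.
Step 2 — Component impedances:
  R: Z = R = 148 Ω
  C: Z = 1/(jωC) = -j/(ω·C) = 0 - j42.55 Ω
Step 3 — Series combination: Z_total = R + C = 148 - j42.55 Ω = 154∠-16.0° Ω.
Step 4 — Power factor: PF = cos(φ) = Re(Z)/|Z| = 148/153.996 = 0.9611.
Step 5 — Type: Im(Z) = -42.55 ⇒ leading (phase φ = -16.0°).

PF = 0.9611 (leading, φ = -16.0°)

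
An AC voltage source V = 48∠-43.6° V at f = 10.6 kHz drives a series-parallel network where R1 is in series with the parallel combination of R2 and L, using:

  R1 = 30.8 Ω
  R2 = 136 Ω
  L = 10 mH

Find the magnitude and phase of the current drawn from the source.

Step 1 — Angular frequency: ω = 2π·f = 2π·1.06e+04 = 6.66e+04 rad/s.
Step 2 — Component impedances:
  R1: Z = R = 30.8 Ω
  R2: Z = R = 136 Ω
  L: Z = jωL = j·6.66e+04·0.01 = 0 + j666 Ω
Step 3 — Parallel branch: R2 || L = 1/(1/R2 + 1/L) = 130.6 + j26.66 Ω.
Step 4 — Series with R1: Z_total = R1 + (R2 || L) = 161.4 + j26.66 Ω = 163.5∠9.4° Ω.
Step 5 — Source phasor: V = 48∠-43.6° V = 34.76 - j33.1 V.
Step 6 — Ohm's law: I = V / Z_total = (34.76 - j33.1) / (161.4 + j26.66) = 0.1767 - j0.2343 A.
Step 7 — Convert to polar: |I| = 0.2935 A, ∠I = -53.0°.

I = 0.2935∠-53.0° A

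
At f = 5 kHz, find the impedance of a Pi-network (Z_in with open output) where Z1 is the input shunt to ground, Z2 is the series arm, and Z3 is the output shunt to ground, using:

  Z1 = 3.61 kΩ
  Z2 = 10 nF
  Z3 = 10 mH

Step 1 — Angular frequency: ω = 2π·f = 2π·5000 = 3.142e+04 rad/s.
Step 2 — Component impedances:
  Z1: Z = R = 3610 Ω
  Z2: Z = 1/(jωC) = -j/(ω·C) = 0 - j3183 Ω
  Z3: Z = jωL = j·3.142e+04·0.01 = 0 + j314.2 Ω
Step 3 — With open output, the series arm Z2 and the output shunt Z3 appear in series to ground: Z2 + Z3 = 0 - j2869 Ω.
Step 4 — Parallel with input shunt Z1: Z_in = Z1 || (Z2 + Z3) = 1397 - j1758 Ω = 2246∠-51.5° Ω.

Z = 1397 - j1758 Ω = 2246∠-51.5° Ω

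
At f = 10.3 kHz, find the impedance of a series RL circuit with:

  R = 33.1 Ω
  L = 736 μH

Step 1 — Angular frequency: ω = 2π·f = 2π·1.03e+04 = 6.472e+04 rad/s.
Step 2 — Component impedances:
  R: Z = R = 33.1 Ω
  L: Z = jωL = j·6.472e+04·0.000736 = 0 + j47.63 Ω
Step 3 — Series combination: Z_total = R + L = 33.1 + j47.63 Ω = 58∠55.2° Ω.

Z = 33.1 + j47.63 Ω = 58∠55.2° Ω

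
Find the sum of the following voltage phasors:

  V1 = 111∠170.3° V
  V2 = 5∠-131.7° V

Step 1 — Convert each phasor to rectangular form:
  V1 = 111·(cos(170.3°) + j·sin(170.3°)) = -109.4 + j18.7 V
  V2 = 5·(cos(-131.7°) + j·sin(-131.7°)) = -3.326 - j3.733 V
Step 2 — Sum components: V_total = -112.7 + j14.97 V.
Step 3 — Convert to polar: |V_total| = 113.7 V, ∠V_total = 172.4°.

V_total = 113.7∠172.4° V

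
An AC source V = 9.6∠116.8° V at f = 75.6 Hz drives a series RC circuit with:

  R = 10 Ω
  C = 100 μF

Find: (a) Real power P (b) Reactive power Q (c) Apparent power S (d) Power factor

Step 1 — Angular frequency: ω = 2π·f = 2π·75.6 = 475 rad/s.
Step 2 — Component impedances:
  R: Z = R = 10 Ω
  C: Z = 1/(jωC) = -j/(ω·C) = 0 - j21.05 Ω
Step 3 — Series combination: Z_total = R + C = 10 - j21.05 Ω = 23.31∠-64.6° Ω.
Step 4 — Source phasor: V = 9.6∠116.8° V = -4.328 + j8.569 V.
Step 5 — Current: I = V / Z = -0.4118 - j0.01001 A = 0.4119∠-178.6° A.
Step 6 — Complex power: S = V·I* = 1.697 - j3.572 VA.
Step 7 — Real power: P = Re(S) = 1.697 W.
Step 8 — Reactive power: Q = Im(S) = -3.572 VAR.
Step 9 — Apparent power: |S| = 3.954 VA.
Step 10 — Power factor: PF = P/|S| = 0.4291 (leading).

(a) P = 1.697 W  (b) Q = -3.572 VAR  (c) S = 3.954 VA  (d) PF = 0.4291 (leading)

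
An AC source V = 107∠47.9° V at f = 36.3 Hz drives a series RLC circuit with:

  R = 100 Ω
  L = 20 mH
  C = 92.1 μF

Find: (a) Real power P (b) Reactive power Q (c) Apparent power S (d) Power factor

Step 1 — Angular frequency: ω = 2π·f = 2π·36.3 = 228.1 rad/s.
Step 2 — Component impedances:
  R: Z = R = 100 Ω
  L: Z = jωL = j·228.1·0.02 = 0 + j4.562 Ω
  C: Z = 1/(jωC) = -j/(ω·C) = 0 - j47.61 Ω
Step 3 — Series combination: Z_total = R + L + C = 100 - j43.04 Ω = 108.9∠-23.3° Ω.
Step 4 — Source phasor: V = 107∠47.9° V = 71.74 + j79.39 V.
Step 5 — Current: I = V / Z = 0.3169 + j0.9303 A = 0.9828∠71.2° A.
Step 6 — Complex power: S = V·I* = 96.59 - j41.58 VA.
Step 7 — Real power: P = Re(S) = 96.59 W.
Step 8 — Reactive power: Q = Im(S) = -41.58 VAR.
Step 9 — Apparent power: |S| = 105.2 VA.
Step 10 — Power factor: PF = P/|S| = 0.9185 (leading).

(a) P = 96.59 W  (b) Q = -41.58 VAR  (c) S = 105.2 VA  (d) PF = 0.9185 (leading)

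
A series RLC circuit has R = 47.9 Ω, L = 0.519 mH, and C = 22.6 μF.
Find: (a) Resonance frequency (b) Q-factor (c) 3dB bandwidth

Step 1 — Resonance: ω₀ = 1/√(LC) = 1/√(0.000519·2.26e-05) = 9233 rad/s.
Step 2 — f₀ = ω₀/(2π) = 1470 Hz.
Step 3 — Series Q: Q = ω₀L/R = 9233·0.000519/47.9 = 0.1.
Step 4 — Bandwidth: Δω = ω₀/Q = 9.229e+04 rad/s; BW = Δω/(2π) = 1.469e+04 Hz.

(a) f₀ = 1470 Hz  (b) Q = 0.1  (c) BW = 1.469e+04 Hz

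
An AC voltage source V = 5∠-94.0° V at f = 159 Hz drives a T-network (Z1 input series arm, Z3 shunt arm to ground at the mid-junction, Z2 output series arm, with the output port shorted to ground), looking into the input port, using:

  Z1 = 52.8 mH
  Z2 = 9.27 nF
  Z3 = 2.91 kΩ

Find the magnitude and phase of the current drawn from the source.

Step 1 — Angular frequency: ω = 2π·f = 2π·159 = 999 rad/s.
Step 2 — Component impedances:
  Z1: Z = jωL = j·999·0.0528 = 0 + j52.75 Ω
  Z2: Z = 1/(jωC) = -j/(ω·C) = 0 - j1.08e+05 Ω
  Z3: Z = R = 2910 Ω
Step 3 — With the output port shorted to ground, the output series arm Z2 runs from the junction to ground; the shunt arm Z3 also runs from the junction to ground. They appear in parallel: Z3 || Z2 = 2908 - j78.37 Ω.
Step 4 — Series with input arm Z1: Z_in = Z1 + (Z3 || Z2) = 2908 - j25.62 Ω = 2908∠-0.5° Ω.
Step 5 — Source phasor: V = 5∠-94.0° V = -0.3488 - j4.988 V.
Step 6 — Ohm's law: I = V / Z_total = (-0.3488 - j4.988) / (2908 - j25.62) = -0.0001048 - j0.001716 A.
Step 7 — Convert to polar: |I| = 0.001719 A, ∠I = -93.5°.

I = 0.001719∠-93.5° A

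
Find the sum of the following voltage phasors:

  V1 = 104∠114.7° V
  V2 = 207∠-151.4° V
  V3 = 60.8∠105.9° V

Step 1 — Convert each phasor to rectangular form:
  V1 = 104·(cos(114.7°) + j·sin(114.7°)) = -43.46 + j94.48 V
  V2 = 207·(cos(-151.4°) + j·sin(-151.4°)) = -181.7 - j99.09 V
  V3 = 60.8·(cos(105.9°) + j·sin(105.9°)) = -16.66 + j58.47 V
Step 2 — Sum components: V_total = -241.9 + j53.87 V.
Step 3 — Convert to polar: |V_total| = 247.8 V, ∠V_total = 167.4°.

V_total = 247.8∠167.4° V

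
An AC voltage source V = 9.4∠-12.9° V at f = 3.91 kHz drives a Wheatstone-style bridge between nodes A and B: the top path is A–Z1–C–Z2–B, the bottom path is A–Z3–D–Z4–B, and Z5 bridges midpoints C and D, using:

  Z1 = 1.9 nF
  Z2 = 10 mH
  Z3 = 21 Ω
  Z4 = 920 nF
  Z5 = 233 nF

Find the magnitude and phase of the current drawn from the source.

Step 1 — Angular frequency: ω = 2π·f = 2π·3910 = 2.457e+04 rad/s.
Step 2 — Component impedances:
  Z1: Z = 1/(jωC) = -j/(ω·C) = 0 - j2.142e+04 Ω
  Z2: Z = jωL = j·2.457e+04·0.01 = 0 + j245.7 Ω
  Z3: Z = R = 21 Ω
  Z4: Z = 1/(jωC) = -j/(ω·C) = 0 - j44.24 Ω
  Z5: Z = 1/(jωC) = -j/(ω·C) = 0 - j174.7 Ω
Step 3 — Bridge requires nodal analysis (the Z5 bridge couples midpoints C and D, so the two paths cannot be reduced to a simple series/parallel combination). Setting node B to ground and injecting 1 A at node A, the 3-node admittance system at A, C, D solves to V_A = Z_AB = 21.54 - j113.8 Ω = 115.8∠-79.3° Ω.
Step 4 — Source phasor: V = 9.4∠-12.9° V = 9.163 - j2.099 V.
Step 5 — Ohm's law: I = V / Z_total = (9.163 - j2.099) / (21.54 - j113.8) = 0.03251 + j0.07435 A.
Step 6 — Convert to polar: |I| = 0.08115 A, ∠I = 66.4°.

I = 0.08115∠66.4° A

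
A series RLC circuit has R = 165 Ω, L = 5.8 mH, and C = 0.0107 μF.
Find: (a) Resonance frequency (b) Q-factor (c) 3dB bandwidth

Step 1 — Resonance condition Im(Z)=0 gives ω₀ = 1/√(LC).
Step 2 — ω₀ = 1/√(0.0058·1.07e-08) = 1.269e+05 rad/s.
Step 3 — f₀ = ω₀/(2π) = 2.02e+04 Hz.
Step 4 — Series Q: Q = ω₀L/R = 1.269e+05·0.0058/165 = 4.462.
Step 5 — 3dB bandwidth: Δω = ω₀/Q = 2.845e+04 rad/s; BW = Δω/(2π) = 4528 Hz.

(a) f₀ = 2.02e+04 Hz  (b) Q = 4.462  (c) BW = 4528 Hz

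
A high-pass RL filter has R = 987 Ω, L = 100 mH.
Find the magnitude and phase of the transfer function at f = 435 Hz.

Step 1 — Angular frequency: ω = 2π·435 = 2733 rad/s.
Step 2 — Transfer function: H(jω) = jωL/(R + jωL).
Step 3 — Numerator jωL = j·273.3; denominator R + jωL = 987 + j273.3.
Step 4 — H = 0.07122 + j0.2572.
Step 5 — Magnitude: |H| = 0.2669 (-11.5 dB); phase: φ = 74.5°.

|H| = 0.2669 (-11.5 dB), φ = 74.5°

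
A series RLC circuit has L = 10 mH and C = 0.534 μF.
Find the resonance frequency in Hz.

Step 1 — Resonance condition Im(Z)=0 gives ω₀ = 1/√(LC).
Step 2 — ω₀ = 1/√(0.01·5.34e-07) = 1.368e+04 rad/s.
Step 3 — f₀ = ω₀/(2π) = 2178 Hz.

f₀ = 2178 Hz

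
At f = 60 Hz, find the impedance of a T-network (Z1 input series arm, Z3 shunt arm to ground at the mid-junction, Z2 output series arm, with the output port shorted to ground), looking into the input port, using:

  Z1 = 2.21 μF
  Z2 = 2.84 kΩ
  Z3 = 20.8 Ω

Step 1 — Angular frequency: ω = 2π·f = 2π·60 = 377 rad/s.
Step 2 — Component impedances:
  Z1: Z = 1/(jωC) = -j/(ω·C) = 0 - j1200 Ω
  Z2: Z = R = 2840 Ω
  Z3: Z = R = 20.8 Ω
Step 3 — With the output port shorted to ground, the output series arm Z2 runs from the junction to ground; the shunt arm Z3 also runs from the junction to ground. They appear in parallel: Z3 || Z2 = 20.65 Ω.
Step 4 — Series with input arm Z1: Z_in = Z1 + (Z3 || Z2) = 20.65 - j1200 Ω = 1200∠-89.0° Ω.

Z = 20.65 - j1200 Ω = 1200∠-89.0° Ω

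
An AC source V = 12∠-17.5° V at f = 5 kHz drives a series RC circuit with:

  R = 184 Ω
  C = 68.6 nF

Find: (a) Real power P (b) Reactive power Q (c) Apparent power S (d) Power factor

Step 1 — Angular frequency: ω = 2π·f = 2π·5000 = 3.142e+04 rad/s.
Step 2 — Component impedances:
  R: Z = R = 184 Ω
  C: Z = 1/(jωC) = -j/(ω·C) = 0 - j464 Ω
Step 3 — Series combination: Z_total = R + C = 184 - j464 Ω = 499.2∠-68.4° Ω.
Step 4 — Source phasor: V = 12∠-17.5° V = 11.44 - j3.608 V.
Step 5 — Current: I = V / Z = 0.01517 + j0.01865 A = 0.02404∠50.9° A.
Step 6 — Complex power: S = V·I* = 0.1063 - j0.2682 VA.
Step 7 — Real power: P = Re(S) = 0.1063 W.
Step 8 — Reactive power: Q = Im(S) = -0.2682 VAR.
Step 9 — Apparent power: |S| = 0.2885 VA.
Step 10 — Power factor: PF = P/|S| = 0.3686 (leading).

(a) P = 0.1063 W  (b) Q = -0.2682 VAR  (c) S = 0.2885 VA  (d) PF = 0.3686 (leading)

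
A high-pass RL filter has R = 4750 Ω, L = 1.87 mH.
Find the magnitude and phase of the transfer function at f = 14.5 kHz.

Step 1 — Angular frequency: ω = 2π·1.45e+04 = 9.111e+04 rad/s.
Step 2 — Transfer function: H(jω) = jωL/(R + jωL).
Step 3 — Numerator jωL = j·170.4; denominator R + jωL = 4750 + j170.4.
Step 4 — H = 0.001285 + j0.03582.
Step 5 — Magnitude: |H| = 0.03584 (-28.9 dB); phase: φ = 87.9°.

|H| = 0.03584 (-28.9 dB), φ = 87.9°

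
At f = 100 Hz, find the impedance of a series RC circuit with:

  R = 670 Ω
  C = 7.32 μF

Step 1 — Angular frequency: ω = 2π·f = 2π·100 = 628.3 rad/s.
Step 2 — Component impedances:
  R: Z = R = 670 Ω
  C: Z = 1/(jωC) = -j/(ω·C) = 0 - j217.4 Ω
Step 3 — Series combination: Z_total = R + C = 670 - j217.4 Ω = 704.4∠-18.0° Ω.

Z = 670 - j217.4 Ω = 704.4∠-18.0° Ω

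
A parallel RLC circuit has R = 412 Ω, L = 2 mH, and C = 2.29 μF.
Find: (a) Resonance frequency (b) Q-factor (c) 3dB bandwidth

Step 1 — Resonance: ω₀ = 1/√(LC) = 1/√(0.002·2.29e-06) = 1.478e+04 rad/s.
Step 2 — f₀ = ω₀/(2π) = 2352 Hz.
Step 3 — Parallel Q: Q = R/(ω₀L) = 412/(1.478e+04·0.002) = 13.94.
Step 4 — Bandwidth: Δω = ω₀/Q = 1060 rad/s; BW = Δω/(2π) = 168.7 Hz.

(a) f₀ = 2352 Hz  (b) Q = 13.94  (c) BW = 168.7 Hz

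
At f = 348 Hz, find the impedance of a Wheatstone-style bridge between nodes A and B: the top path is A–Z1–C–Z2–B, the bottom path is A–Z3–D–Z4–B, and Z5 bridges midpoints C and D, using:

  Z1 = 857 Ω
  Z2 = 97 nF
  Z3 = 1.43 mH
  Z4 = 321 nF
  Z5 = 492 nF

Step 1 — Angular frequency: ω = 2π·f = 2π·348 = 2187 rad/s.
Step 2 — Component impedances:
  Z1: Z = R = 857 Ω
  Z2: Z = 1/(jωC) = -j/(ω·C) = 0 - j4715 Ω
  Z3: Z = jωL = j·2187·0.00143 = 0 + j3.127 Ω
  Z4: Z = 1/(jωC) = -j/(ω·C) = 0 - j1425 Ω
  Z5: Z = 1/(jωC) = -j/(ω·C) = 0 - j929.6 Ω
Step 3 — Bridge requires nodal analysis (the Z5 bridge couples midpoints C and D, so the two paths cannot be reduced to a simple series/parallel combination). Setting node B to ground and injecting 1 A at node A, the 3-node admittance system at A, C, D solves to V_A = Z_AB = 21.06 - j1115 Ω = 1115∠-88.9° Ω.

Z = 21.06 - j1115 Ω = 1115∠-88.9° Ω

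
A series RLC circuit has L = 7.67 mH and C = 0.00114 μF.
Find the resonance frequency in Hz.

Step 1 — Resonance condition Im(Z)=0 gives ω₀ = 1/√(LC).
Step 2 — ω₀ = 1/√(0.00767·1.14e-09) = 3.382e+05 rad/s.
Step 3 — f₀ = ω₀/(2π) = 5.382e+04 Hz.

f₀ = 5.382e+04 Hz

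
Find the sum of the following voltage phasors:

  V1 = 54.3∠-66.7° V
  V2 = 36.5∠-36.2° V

Step 1 — Convert each phasor to rectangular form:
  V1 = 54.3·(cos(-66.7°) + j·sin(-66.7°)) = 21.48 - j49.87 V
  V2 = 36.5·(cos(-36.2°) + j·sin(-36.2°)) = 29.45 - j21.56 V
Step 2 — Sum components: V_total = 50.93 - j71.43 V.
Step 3 — Convert to polar: |V_total| = 87.73 V, ∠V_total = -54.5°.

V_total = 87.73∠-54.5° V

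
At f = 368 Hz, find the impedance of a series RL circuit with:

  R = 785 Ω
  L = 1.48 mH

Step 1 — Angular frequency: ω = 2π·f = 2π·368 = 2312 rad/s.
Step 2 — Component impedances:
  R: Z = R = 785 Ω
  L: Z = jωL = j·2312·0.00148 = 0 + j3.422 Ω
Step 3 — Series combination: Z_total = R + L = 785 + j3.422 Ω = 785∠0.2° Ω.

Z = 785 + j3.422 Ω = 785∠0.2° Ω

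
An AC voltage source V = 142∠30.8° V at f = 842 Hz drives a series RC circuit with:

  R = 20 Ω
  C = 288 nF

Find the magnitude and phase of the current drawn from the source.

Step 1 — Angular frequency: ω = 2π·f = 2π·842 = 5290 rad/s.
Step 2 — Component impedances:
  R: Z = R = 20 Ω
  C: Z = 1/(jωC) = -j/(ω·C) = 0 - j656.3 Ω
Step 3 — Series combination: Z_total = R + C = 20 - j656.3 Ω = 656.6∠-88.3° Ω.
Step 4 — Source phasor: V = 142∠30.8° V = 122 + j72.71 V.
Step 5 — Ohm's law: I = V / Z_total = (122 + j72.71) / (20 - j656.3) = -0.105 + j0.189 A.
Step 6 — Convert to polar: |I| = 0.2163 A, ∠I = 119.1°.

I = 0.2163∠119.1° A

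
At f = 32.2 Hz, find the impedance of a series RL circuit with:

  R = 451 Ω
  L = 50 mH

Step 1 — Angular frequency: ω = 2π·f = 2π·32.2 = 202.3 rad/s.
Step 2 — Component impedances:
  R: Z = R = 451 Ω
  L: Z = jωL = j·202.3·0.05 = 0 + j10.12 Ω
Step 3 — Series combination: Z_total = R + L = 451 + j10.12 Ω = 451.1∠1.3° Ω.

Z = 451 + j10.12 Ω = 451.1∠1.3° Ω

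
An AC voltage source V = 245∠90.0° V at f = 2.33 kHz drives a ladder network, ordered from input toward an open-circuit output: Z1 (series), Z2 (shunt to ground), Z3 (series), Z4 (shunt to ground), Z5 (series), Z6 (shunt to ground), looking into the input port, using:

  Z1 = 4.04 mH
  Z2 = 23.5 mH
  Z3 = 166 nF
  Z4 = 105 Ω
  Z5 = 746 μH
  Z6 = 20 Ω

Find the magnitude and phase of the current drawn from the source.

Step 1 — Angular frequency: ω = 2π·f = 2π·2330 = 1.464e+04 rad/s.
Step 2 — Component impedances:
  Z1: Z = jωL = j·1.464e+04·0.00404 = 0 + j59.14 Ω
  Z2: Z = jωL = j·1.464e+04·0.0235 = 0 + j344 Ω
  Z3: Z = 1/(jωC) = -j/(ω·C) = 0 - j411.5 Ω
  Z4: Z = R = 105 Ω
  Z5: Z = jωL = j·1.464e+04·0.000746 = 0 + j10.92 Ω
  Z6: Z = R = 20 Ω
Step 3 — Ladder network (open output): work backward from the far end, alternating series and parallel combinations. Z_in = 532.7 + j2227 Ω = 2290∠76.5° Ω.
Step 4 — Source phasor: V = 245∠90.0° V = 0 + j245 V.
Step 5 — Ohm's law: I = V / Z_total = (0 + j245) / (532.7 + j2227) = 0.1041 + j0.02489 A.
Step 6 — Convert to polar: |I| = 0.107 A, ∠I = 13.5°.

I = 0.107∠13.5° A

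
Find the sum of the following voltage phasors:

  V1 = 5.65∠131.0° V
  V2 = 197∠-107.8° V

Step 1 — Convert each phasor to rectangular form:
  V1 = 5.65·(cos(131.0°) + j·sin(131.0°)) = -3.707 + j4.264 V
  V2 = 197·(cos(-107.8°) + j·sin(-107.8°)) = -60.22 - j187.6 V
Step 2 — Sum components: V_total = -63.93 - j183.3 V.
Step 3 — Convert to polar: |V_total| = 194.1 V, ∠V_total = -109.2°.

V_total = 194.1∠-109.2° V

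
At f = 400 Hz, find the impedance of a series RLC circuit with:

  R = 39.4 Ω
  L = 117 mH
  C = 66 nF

Step 1 — Angular frequency: ω = 2π·f = 2π·400 = 2513 rad/s.
Step 2 — Component impedances:
  R: Z = R = 39.4 Ω
  L: Z = jωL = j·2513·0.117 = 0 + j294.1 Ω
  C: Z = 1/(jωC) = -j/(ω·C) = 0 - j6029 Ω
Step 3 — Series combination: Z_total = R + L + C = 39.4 - j5735 Ω = 5735∠-89.6° Ω.

Z = 39.4 - j5735 Ω = 5735∠-89.6° Ω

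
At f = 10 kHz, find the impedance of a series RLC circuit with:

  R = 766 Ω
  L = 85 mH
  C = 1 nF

Step 1 — Angular frequency: ω = 2π·f = 2π·1e+04 = 6.283e+04 rad/s.
Step 2 — Component impedances:
  R: Z = R = 766 Ω
  L: Z = jωL = j·6.283e+04·0.085 = 0 + j5341 Ω
  C: Z = 1/(jωC) = -j/(ω·C) = 0 - j1.592e+04 Ω
Step 3 — Series combination: Z_total = R + L + C = 766 - j1.057e+04 Ω = 1.06e+04∠-85.9° Ω.

Z = 766 - j1.057e+04 Ω = 1.06e+04∠-85.9° Ω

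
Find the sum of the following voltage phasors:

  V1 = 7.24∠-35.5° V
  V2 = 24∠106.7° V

Step 1 — Convert each phasor to rectangular form:
  V1 = 7.24·(cos(-35.5°) + j·sin(-35.5°)) = 5.894 - j4.204 V
  V2 = 24·(cos(106.7°) + j·sin(106.7°)) = -6.897 + j22.99 V
Step 2 — Sum components: V_total = -1.002 + j18.78 V.
Step 3 — Convert to polar: |V_total| = 18.81 V, ∠V_total = 93.1°.

V_total = 18.81∠93.1° V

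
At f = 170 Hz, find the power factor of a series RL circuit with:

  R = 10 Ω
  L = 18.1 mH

Step 1 — Angular frequency: ω = 2π·f = 2π·170 = 1068 rad/s.
Step 2 — Component impedances:
  R: Z = R = 10 Ω
  L: Z = jωL = j·1068·0.0181 = 0 + j19.33 Ω
Step 3 — Series combination: Z_total = R + L = 10 + j19.33 Ω = 21.77∠62.7° Ω.
Step 4 — Power factor: PF = cos(φ) = Re(Z)/|Z| = 10/21.766 = 0.4594.
Step 5 — Type: Im(Z) = 19.33 ⇒ lagging (phase φ = 62.7°).

PF = 0.4594 (lagging, φ = 62.7°)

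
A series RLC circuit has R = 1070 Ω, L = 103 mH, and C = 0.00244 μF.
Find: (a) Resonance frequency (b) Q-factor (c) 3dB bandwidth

Step 1 — Resonance condition Im(Z)=0 gives ω₀ = 1/√(LC).
Step 2 — ω₀ = 1/√(0.103·2.44e-09) = 6.308e+04 rad/s.
Step 3 — f₀ = ω₀/(2π) = 1.004e+04 Hz.
Step 4 — Series Q: Q = ω₀L/R = 6.308e+04·0.103/1070 = 6.072.
Step 5 — 3dB bandwidth: Δω = ω₀/Q = 1.039e+04 rad/s; BW = Δω/(2π) = 1653 Hz.

(a) f₀ = 1.004e+04 Hz  (b) Q = 6.072  (c) BW = 1653 Hz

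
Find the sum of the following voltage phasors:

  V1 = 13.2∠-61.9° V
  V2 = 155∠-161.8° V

Step 1 — Convert each phasor to rectangular form:
  V1 = 13.2·(cos(-61.9°) + j·sin(-61.9°)) = 6.217 - j11.64 V
  V2 = 155·(cos(-161.8°) + j·sin(-161.8°)) = -147.2 - j48.41 V
Step 2 — Sum components: V_total = -141 - j60.06 V.
Step 3 — Convert to polar: |V_total| = 153.3 V, ∠V_total = -156.9°.

V_total = 153.3∠-156.9° V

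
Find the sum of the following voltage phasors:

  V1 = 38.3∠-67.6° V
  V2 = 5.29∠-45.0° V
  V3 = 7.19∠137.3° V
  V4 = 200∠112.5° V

Step 1 — Convert each phasor to rectangular form:
  V1 = 38.3·(cos(-67.6°) + j·sin(-67.6°)) = 14.59 - j35.41 V
  V2 = 5.29·(cos(-45.0°) + j·sin(-45.0°)) = 3.741 - j3.741 V
  V3 = 7.19·(cos(137.3°) + j·sin(137.3°)) = -5.284 + j4.876 V
  V4 = 200·(cos(112.5°) + j·sin(112.5°)) = -76.54 + j184.8 V
Step 2 — Sum components: V_total = -63.49 + j150.5 V.
Step 3 — Convert to polar: |V_total| = 163.3 V, ∠V_total = 112.9°.

V_total = 163.3∠112.9° V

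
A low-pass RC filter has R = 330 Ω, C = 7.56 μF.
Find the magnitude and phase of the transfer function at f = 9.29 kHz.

Step 1 — Angular frequency: ω = 2π·9290 = 5.837e+04 rad/s.
Step 2 — Transfer function: H(jω) = 1/(1 + jωRC).
Step 3 — Denominator: 1 + jωRC = 1 + j·5.837e+04·330·7.56e-06 = 1 + j145.6.
Step 4 — H = 4.715e-05 - j0.006867.
Step 5 — Magnitude: |H| = 0.006867 (-43.3 dB); phase: φ = -89.6°.

|H| = 0.006867 (-43.3 dB), φ = -89.6°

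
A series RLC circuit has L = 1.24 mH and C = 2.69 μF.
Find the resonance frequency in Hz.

Step 1 — Resonance condition Im(Z)=0 gives ω₀ = 1/√(LC).
Step 2 — ω₀ = 1/√(0.00124·2.69e-06) = 1.731e+04 rad/s.
Step 3 — f₀ = ω₀/(2π) = 2756 Hz.

f₀ = 2756 Hz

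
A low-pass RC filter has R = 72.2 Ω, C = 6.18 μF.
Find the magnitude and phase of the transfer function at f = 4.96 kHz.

Step 1 — Angular frequency: ω = 2π·4960 = 3.116e+04 rad/s.
Step 2 — Transfer function: H(jω) = 1/(1 + jωRC).
Step 3 — Denominator: 1 + jωRC = 1 + j·3.116e+04·72.2·6.18e-06 = 1 + j13.91.
Step 4 — H = 0.005145 - j0.07154.
Step 5 — Magnitude: |H| = 0.07173 (-22.9 dB); phase: φ = -85.9°.

|H| = 0.07173 (-22.9 dB), φ = -85.9°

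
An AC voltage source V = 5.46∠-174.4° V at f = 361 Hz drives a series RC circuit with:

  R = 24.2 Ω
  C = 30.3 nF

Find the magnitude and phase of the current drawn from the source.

Step 1 — Angular frequency: ω = 2π·f = 2π·361 = 2268 rad/s.
Step 2 — Component impedances:
  R: Z = R = 24.2 Ω
  C: Z = 1/(jωC) = -j/(ω·C) = 0 - j1.455e+04 Ω
Step 3 — Series combination: Z_total = R + C = 24.2 - j1.455e+04 Ω = 1.455e+04∠-89.9° Ω.
Step 4 — Source phasor: V = 5.46∠-174.4° V = -5.434 - j0.5328 V.
Step 5 — Ohm's law: I = V / Z_total = (-5.434 - j0.5328) / (24.2 - j1.455e+04) = 3.6e-05 - j0.0003735 A.
Step 6 — Convert to polar: |I| = 0.0003753 A, ∠I = -84.5°.

I = 0.0003753∠-84.5° A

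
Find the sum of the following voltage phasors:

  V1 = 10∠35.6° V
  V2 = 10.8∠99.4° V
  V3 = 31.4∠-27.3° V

Step 1 — Convert each phasor to rectangular form:
  V1 = 10·(cos(35.6°) + j·sin(35.6°)) = 8.131 + j5.821 V
  V2 = 10.8·(cos(99.4°) + j·sin(99.4°)) = -1.764 + j10.65 V
  V3 = 31.4·(cos(-27.3°) + j·sin(-27.3°)) = 27.9 - j14.4 V
Step 2 — Sum components: V_total = 34.27 + j2.075 V.
Step 3 — Convert to polar: |V_total| = 34.33 V, ∠V_total = 3.5°.

V_total = 34.33∠3.5° V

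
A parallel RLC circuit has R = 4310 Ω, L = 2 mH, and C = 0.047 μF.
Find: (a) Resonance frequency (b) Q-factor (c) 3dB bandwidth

Step 1 — Resonance: ω₀ = 1/√(LC) = 1/√(0.002·4.7e-08) = 1.031e+05 rad/s.
Step 2 — f₀ = ω₀/(2π) = 1.642e+04 Hz.
Step 3 — Parallel Q: Q = R/(ω₀L) = 4310/(1.031e+05·0.002) = 20.89.
Step 4 — Bandwidth: Δω = ω₀/Q = 4937 rad/s; BW = Δω/(2π) = 785.7 Hz.

(a) f₀ = 1.642e+04 Hz  (b) Q = 20.89  (c) BW = 785.7 Hz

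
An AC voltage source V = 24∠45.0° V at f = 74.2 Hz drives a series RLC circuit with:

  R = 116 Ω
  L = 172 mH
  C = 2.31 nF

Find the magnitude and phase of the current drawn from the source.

Step 1 — Angular frequency: ω = 2π·f = 2π·74.2 = 466.2 rad/s.
Step 2 — Component impedances:
  R: Z = R = 116 Ω
  L: Z = jωL = j·466.2·0.172 = 0 + j80.19 Ω
  C: Z = 1/(jωC) = -j/(ω·C) = 0 - j9.285e+05 Ω
Step 3 — Series combination: Z_total = R + L + C = 116 - j9.285e+05 Ω = 9.285e+05∠-90.0° Ω.
Step 4 — Source phasor: V = 24∠45.0° V = 16.97 + j16.97 V.
Step 5 — Ohm's law: I = V / Z_total = (16.97 + j16.97) / (116 - j9.285e+05) = -1.828e-05 + j1.828e-05 A.
Step 6 — Convert to polar: |I| = 2.585e-05 A, ∠I = 135.0°.

I = 2.585e-05∠135.0° A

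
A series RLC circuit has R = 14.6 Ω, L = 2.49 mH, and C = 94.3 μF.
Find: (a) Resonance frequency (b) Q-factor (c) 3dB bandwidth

Step 1 — Resonance: ω₀ = 1/√(LC) = 1/√(0.00249·9.43e-05) = 2064 rad/s.
Step 2 — f₀ = ω₀/(2π) = 328.4 Hz.
Step 3 — Series Q: Q = ω₀L/R = 2064·0.00249/14.6 = 0.352.
Step 4 — Bandwidth: Δω = ω₀/Q = 5863 rad/s; BW = Δω/(2π) = 933.2 Hz.

(a) f₀ = 328.4 Hz  (b) Q = 0.352  (c) BW = 933.2 Hz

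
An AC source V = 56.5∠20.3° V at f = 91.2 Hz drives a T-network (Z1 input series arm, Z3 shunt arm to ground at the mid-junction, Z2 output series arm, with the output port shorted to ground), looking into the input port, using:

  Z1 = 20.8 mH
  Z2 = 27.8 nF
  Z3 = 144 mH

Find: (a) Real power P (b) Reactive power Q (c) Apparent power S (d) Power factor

Step 1 — Angular frequency: ω = 2π·f = 2π·91.2 = 573 rad/s.
Step 2 — Component impedances:
  Z1: Z = jωL = j·573·0.0208 = 0 + j11.92 Ω
  Z2: Z = 1/(jωC) = -j/(ω·C) = 0 - j6.277e+04 Ω
  Z3: Z = jωL = j·573·0.144 = 0 + j82.52 Ω
Step 3 — With the output port shorted to ground, the output series arm Z2 runs from the junction to ground; the shunt arm Z3 also runs from the junction to ground. They appear in parallel: Z3 || Z2 = 0 + j82.62 Ω.
Step 4 — Series with input arm Z1: Z_in = Z1 + (Z3 || Z2) = 0 + j94.54 Ω = 94.54∠90.0° Ω.
Step 5 — Source phasor: V = 56.5∠20.3° V = 52.99 + j19.6 V.
Step 6 — Current: I = V / Z = 0.2073 - j0.5605 A = 0.5976∠-69.7° A.
Step 7 — Complex power: S = V·I* = 0 + j33.76 VA.
Step 8 — Real power: P = Re(S) = 0 W.
Step 9 — Reactive power: Q = Im(S) = 33.76 VAR.
Step 10 — Apparent power: |S| = 33.76 VA.
Step 11 — Power factor: PF = P/|S| = 0 (lagging).

(a) P = 0 W  (b) Q = 33.76 VAR  (c) S = 33.76 VA  (d) PF = 0 (lagging)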